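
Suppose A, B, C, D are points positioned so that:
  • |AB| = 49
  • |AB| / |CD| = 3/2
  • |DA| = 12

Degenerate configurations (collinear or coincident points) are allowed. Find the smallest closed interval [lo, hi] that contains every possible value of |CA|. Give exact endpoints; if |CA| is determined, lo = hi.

|AB| ∈ {49}
|AD| ∈ {12}
|CD| ∈ {98/3}
|BD| ∈ [37, 61]
|AC| ∈ [62/3, 134/3]
|BC| ∈ [13/3, 281/3]

|CA| ∈ [62/3, 134/3]  (≈ [20.6667, 44.6667])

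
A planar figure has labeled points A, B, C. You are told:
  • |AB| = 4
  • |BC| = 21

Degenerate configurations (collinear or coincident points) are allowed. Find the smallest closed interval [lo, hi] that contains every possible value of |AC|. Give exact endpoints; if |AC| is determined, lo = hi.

|AC| ∈ [17, 25]  (≈ [17.0000, 25.0000])

|AB| ∈ {4}
|BC| ∈ {21}
|AC| ∈ [17, 25]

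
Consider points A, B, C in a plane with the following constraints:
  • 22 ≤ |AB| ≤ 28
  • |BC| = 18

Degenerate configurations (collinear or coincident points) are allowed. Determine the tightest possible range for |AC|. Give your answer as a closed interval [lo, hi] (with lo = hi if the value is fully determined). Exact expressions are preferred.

|AC| ∈ [4, 46]  (≈ [4.0000, 46.0000])

|AB| ∈ [22, 28]
|BC| ∈ {18}
|AC| ∈ [4, 46]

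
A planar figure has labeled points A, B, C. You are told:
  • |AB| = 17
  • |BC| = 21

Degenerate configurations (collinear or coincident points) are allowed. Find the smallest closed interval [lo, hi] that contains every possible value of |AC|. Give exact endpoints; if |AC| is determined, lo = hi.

|AB| ∈ {17}
|BC| ∈ {21}
|AC| ∈ [4, 38]

|AC| ∈ [4, 38]  (≈ [4.0000, 38.0000])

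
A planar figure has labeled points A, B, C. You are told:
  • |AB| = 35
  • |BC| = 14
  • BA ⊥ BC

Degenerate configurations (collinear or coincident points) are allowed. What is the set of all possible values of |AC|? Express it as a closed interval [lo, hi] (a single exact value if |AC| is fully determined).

|AB| ∈ {35}
|BC| ∈ {14}
|AC| ∈ {7·√(29)}

|AC| = 7·√(29)  (≈ 37.6962)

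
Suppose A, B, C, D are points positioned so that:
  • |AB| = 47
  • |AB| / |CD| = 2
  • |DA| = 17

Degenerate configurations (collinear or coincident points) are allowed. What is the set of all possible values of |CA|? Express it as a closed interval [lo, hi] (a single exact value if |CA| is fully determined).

|CA| ∈ [13/2, 81/2]  (≈ [6.5000, 40.5000])

|AB| ∈ {47}
|AD| ∈ {17}
|CD| ∈ {47/2}
|BD| ∈ [30, 64]
|AC| ∈ [13/2, 81/2]
|BC| ∈ [13/2, 175/2]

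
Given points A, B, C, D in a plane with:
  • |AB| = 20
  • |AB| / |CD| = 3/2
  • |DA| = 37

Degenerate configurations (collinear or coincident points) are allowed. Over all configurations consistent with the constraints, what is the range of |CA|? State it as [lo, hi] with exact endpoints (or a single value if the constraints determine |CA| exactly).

|AB| ∈ {20}
|AD| ∈ {37}
|CD| ∈ {40/3}
|BD| ∈ [17, 57]
|AC| ∈ [71/3, 151/3]
|BC| ∈ [11/3, 211/3]

|CA| ∈ [71/3, 151/3]  (≈ [23.6667, 50.3333])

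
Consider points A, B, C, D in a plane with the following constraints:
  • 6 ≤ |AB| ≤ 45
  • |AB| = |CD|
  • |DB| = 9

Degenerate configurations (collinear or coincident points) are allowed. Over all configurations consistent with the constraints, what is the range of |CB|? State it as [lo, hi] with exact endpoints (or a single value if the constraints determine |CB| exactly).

|CB| ∈ [0, 54]  (≈ [0.0000, 54.0000])

|AB| ∈ [6, 45]
|BD| ∈ {9}
|CD| ∈ [6, 45]
|AD| ∈ [0, 54]
|BC| ∈ [0, 54]
|AC| ∈ [0, 99]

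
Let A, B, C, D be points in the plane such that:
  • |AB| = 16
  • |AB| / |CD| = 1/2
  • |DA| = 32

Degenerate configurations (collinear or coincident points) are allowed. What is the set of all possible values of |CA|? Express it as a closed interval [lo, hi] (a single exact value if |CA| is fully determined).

|CA| ∈ [0, 64]  (≈ [0.0000, 64.0000])

|AB| ∈ {16}
|AD| ∈ {32}
|CD| ∈ {32}
|BD| ∈ [16, 48]
|AC| ∈ [0, 64]
|BC| ∈ [0, 80]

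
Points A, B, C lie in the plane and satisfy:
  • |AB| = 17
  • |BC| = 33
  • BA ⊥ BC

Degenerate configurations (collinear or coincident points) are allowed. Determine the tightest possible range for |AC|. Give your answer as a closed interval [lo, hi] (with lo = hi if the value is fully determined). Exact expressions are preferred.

|AC| = √(1378)  (≈ 37.1214)

|AB| ∈ {17}
|BC| ∈ {33}
|AC| ∈ {√(1378)}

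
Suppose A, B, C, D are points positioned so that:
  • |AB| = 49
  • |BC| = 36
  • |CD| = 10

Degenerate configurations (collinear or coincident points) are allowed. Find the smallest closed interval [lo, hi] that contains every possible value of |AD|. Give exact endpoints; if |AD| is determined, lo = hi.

|AB| ∈ {49}
|BC| ∈ {36}
|CD| ∈ {10}
|AC| ∈ [13, 85]
|BD| ∈ [26, 46]
|AD| ∈ [3, 95]

|AD| ∈ [3, 95]  (≈ [3.0000, 95.0000])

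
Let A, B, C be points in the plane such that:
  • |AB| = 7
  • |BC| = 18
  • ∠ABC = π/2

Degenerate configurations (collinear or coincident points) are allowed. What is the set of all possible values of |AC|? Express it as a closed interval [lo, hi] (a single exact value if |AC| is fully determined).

|AB| ∈ {7}
|BC| ∈ {18}
|AC| ∈ {√(373)}

|AC| = √(373)  (≈ 19.3132)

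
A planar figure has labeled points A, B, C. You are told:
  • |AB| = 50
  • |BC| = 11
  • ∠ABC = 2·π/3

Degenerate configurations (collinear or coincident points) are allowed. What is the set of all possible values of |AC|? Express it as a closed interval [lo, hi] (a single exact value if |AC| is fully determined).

|AC| = √(3171)  (≈ 56.3116)

|AB| ∈ {50}
|BC| ∈ {11}
|AC| ∈ {√(3171)}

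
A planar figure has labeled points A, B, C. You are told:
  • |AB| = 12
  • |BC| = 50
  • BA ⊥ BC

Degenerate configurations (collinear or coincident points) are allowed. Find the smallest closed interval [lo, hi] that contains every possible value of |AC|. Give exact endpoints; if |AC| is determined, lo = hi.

|AC| = 2·√(661)  (≈ 51.4198)

|AB| ∈ {12}
|BC| ∈ {50}
|AC| ∈ {2·√(661)}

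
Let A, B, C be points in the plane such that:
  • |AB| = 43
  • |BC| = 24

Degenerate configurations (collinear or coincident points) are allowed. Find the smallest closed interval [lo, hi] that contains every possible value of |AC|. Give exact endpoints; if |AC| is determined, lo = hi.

|AC| ∈ [19, 67]  (≈ [19.0000, 67.0000])

|AB| ∈ {43}
|BC| ∈ {24}
|AC| ∈ [19, 67]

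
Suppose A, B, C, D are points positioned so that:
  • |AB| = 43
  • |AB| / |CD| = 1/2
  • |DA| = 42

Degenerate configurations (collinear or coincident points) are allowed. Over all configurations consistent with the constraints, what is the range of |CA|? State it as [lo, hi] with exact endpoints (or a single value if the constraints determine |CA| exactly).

|CA| ∈ [44, 128]  (≈ [44.0000, 128.0000])

|AB| ∈ {43}
|AD| ∈ {42}
|CD| ∈ {86}
|BD| ∈ [1, 85]
|AC| ∈ [44, 128]
|BC| ∈ [1, 171]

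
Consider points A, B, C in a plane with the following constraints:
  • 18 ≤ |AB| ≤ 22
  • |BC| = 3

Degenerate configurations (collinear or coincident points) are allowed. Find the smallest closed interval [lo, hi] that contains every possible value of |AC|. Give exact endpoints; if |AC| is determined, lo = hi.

|AC| ∈ [15, 25]  (≈ [15.0000, 25.0000])

|AB| ∈ [18, 22]
|BC| ∈ {3}
|AC| ∈ [15, 25]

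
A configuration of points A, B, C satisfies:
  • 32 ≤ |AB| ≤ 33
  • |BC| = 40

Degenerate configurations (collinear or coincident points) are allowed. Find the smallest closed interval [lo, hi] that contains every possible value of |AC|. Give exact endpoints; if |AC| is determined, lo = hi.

|AC| ∈ [7, 73]  (≈ [7.0000, 73.0000])

|AB| ∈ [32, 33]
|BC| ∈ {40}
|AC| ∈ [7, 73]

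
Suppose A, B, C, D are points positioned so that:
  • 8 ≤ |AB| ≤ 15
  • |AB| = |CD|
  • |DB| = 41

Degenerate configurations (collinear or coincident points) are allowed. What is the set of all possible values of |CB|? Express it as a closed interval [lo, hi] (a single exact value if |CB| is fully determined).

|CB| ∈ [26, 56]  (≈ [26.0000, 56.0000])

|AB| ∈ [8, 15]
|BD| ∈ {41}
|CD| ∈ [8, 15]
|AD| ∈ [26, 56]
|BC| ∈ [26, 56]
|AC| ∈ [11, 71]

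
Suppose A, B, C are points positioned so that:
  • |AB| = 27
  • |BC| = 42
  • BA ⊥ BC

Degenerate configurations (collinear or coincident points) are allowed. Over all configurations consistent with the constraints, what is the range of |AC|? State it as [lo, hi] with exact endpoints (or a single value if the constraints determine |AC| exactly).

|AB| ∈ {27}
|BC| ∈ {42}
|AC| ∈ {3·√(277)}

|AC| = 3·√(277)  (≈ 49.9300)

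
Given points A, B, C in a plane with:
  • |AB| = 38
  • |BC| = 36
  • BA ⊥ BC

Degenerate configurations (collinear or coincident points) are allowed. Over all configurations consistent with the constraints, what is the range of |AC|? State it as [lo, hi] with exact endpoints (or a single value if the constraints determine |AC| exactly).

|AB| ∈ {38}
|BC| ∈ {36}
|AC| ∈ {2·√(685)}

|AC| = 2·√(685)  (≈ 52.3450)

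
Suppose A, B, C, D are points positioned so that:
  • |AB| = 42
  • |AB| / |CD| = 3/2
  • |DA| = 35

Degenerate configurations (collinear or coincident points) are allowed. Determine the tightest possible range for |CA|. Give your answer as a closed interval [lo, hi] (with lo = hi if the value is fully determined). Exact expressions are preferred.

|AB| ∈ {42}
|AD| ∈ {35}
|CD| ∈ {28}
|BD| ∈ [7, 77]
|AC| ∈ [7, 63]
|BC| ∈ [0, 105]

|CA| ∈ [7, 63]  (≈ [7.0000, 63.0000])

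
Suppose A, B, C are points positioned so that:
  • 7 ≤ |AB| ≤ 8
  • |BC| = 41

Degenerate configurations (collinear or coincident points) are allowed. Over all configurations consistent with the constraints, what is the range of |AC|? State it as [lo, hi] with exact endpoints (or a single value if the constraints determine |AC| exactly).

|AB| ∈ [7, 8]
|BC| ∈ {41}
|AC| ∈ [33, 49]

|AC| ∈ [33, 49]  (≈ [33.0000, 49.0000])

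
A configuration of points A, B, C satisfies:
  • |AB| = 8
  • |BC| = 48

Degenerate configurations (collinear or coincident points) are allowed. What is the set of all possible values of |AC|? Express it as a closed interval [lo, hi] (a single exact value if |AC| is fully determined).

|AC| ∈ [40, 56]  (≈ [40.0000, 56.0000])

|AB| ∈ {8}
|BC| ∈ {48}
|AC| ∈ [40, 56]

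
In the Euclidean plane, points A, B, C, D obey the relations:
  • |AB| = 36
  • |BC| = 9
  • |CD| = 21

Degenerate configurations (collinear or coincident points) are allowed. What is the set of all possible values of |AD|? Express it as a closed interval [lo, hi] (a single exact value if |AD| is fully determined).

|AD| ∈ [6, 66]  (≈ [6.0000, 66.0000])

|AB| ∈ {36}
|BC| ∈ {9}
|CD| ∈ {21}
|AC| ∈ [27, 45]
|BD| ∈ [12, 30]
|AD| ∈ [6, 66]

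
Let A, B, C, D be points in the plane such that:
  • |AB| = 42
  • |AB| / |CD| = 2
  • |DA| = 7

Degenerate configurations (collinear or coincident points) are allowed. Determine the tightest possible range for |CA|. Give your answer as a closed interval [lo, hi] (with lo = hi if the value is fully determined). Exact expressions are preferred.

|CA| ∈ [14, 28]  (≈ [14.0000, 28.0000])

|AB| ∈ {42}
|AD| ∈ {7}
|CD| ∈ {21}
|BD| ∈ [35, 49]
|AC| ∈ [14, 28]
|BC| ∈ [14, 70]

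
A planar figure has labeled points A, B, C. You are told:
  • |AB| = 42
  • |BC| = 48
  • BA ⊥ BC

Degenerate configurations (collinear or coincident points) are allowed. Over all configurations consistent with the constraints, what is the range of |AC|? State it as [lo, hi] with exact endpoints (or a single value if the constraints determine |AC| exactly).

|AC| = 6·√(113)  (≈ 63.7809)

|AB| ∈ {42}
|BC| ∈ {48}
|AC| ∈ {6·√(113)}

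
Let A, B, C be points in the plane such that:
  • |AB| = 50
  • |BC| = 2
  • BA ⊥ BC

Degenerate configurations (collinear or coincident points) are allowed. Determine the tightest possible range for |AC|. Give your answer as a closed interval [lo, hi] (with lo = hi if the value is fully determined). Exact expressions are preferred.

|AC| = 2·√(626)  (≈ 50.0400)

|AB| ∈ {50}
|BC| ∈ {2}
|AC| ∈ {2·√(626)}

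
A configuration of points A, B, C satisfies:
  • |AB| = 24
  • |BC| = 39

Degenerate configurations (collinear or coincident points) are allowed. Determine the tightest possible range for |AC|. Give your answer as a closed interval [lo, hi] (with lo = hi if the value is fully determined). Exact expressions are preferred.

|AC| ∈ [15, 63]  (≈ [15.0000, 63.0000])

|AB| ∈ {24}
|BC| ∈ {39}
|AC| ∈ [15, 63]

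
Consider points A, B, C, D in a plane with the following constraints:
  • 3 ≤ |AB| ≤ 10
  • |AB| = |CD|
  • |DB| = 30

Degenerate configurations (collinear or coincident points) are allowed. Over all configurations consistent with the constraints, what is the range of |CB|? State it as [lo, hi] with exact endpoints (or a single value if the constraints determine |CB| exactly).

|AB| ∈ [3, 10]
|BD| ∈ {30}
|CD| ∈ [3, 10]
|AD| ∈ [20, 40]
|BC| ∈ [20, 40]
|AC| ∈ [10, 50]

|CB| ∈ [20, 40]  (≈ [20.0000, 40.0000])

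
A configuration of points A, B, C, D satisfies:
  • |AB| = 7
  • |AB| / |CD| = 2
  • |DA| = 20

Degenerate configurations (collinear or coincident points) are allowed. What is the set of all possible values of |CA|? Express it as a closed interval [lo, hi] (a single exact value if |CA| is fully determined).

|AB| ∈ {7}
|AD| ∈ {20}
|CD| ∈ {7/2}
|BD| ∈ [13, 27]
|AC| ∈ [33/2, 47/2]
|BC| ∈ [19/2, 61/2]

|CA| ∈ [33/2, 47/2]  (≈ [16.5000, 23.5000])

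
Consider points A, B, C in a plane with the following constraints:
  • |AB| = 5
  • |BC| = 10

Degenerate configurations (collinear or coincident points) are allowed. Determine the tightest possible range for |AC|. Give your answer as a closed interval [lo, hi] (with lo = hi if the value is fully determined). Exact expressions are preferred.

|AC| ∈ [5, 15]  (≈ [5.0000, 15.0000])

|AB| ∈ {5}
|BC| ∈ {10}
|AC| ∈ [5, 15]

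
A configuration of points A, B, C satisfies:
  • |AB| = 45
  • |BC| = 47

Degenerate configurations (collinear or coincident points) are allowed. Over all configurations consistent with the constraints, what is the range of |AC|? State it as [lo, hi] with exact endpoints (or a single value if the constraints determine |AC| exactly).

|AC| ∈ [2, 92]  (≈ [2.0000, 92.0000])

|AB| ∈ {45}
|BC| ∈ {47}
|AC| ∈ [2, 92]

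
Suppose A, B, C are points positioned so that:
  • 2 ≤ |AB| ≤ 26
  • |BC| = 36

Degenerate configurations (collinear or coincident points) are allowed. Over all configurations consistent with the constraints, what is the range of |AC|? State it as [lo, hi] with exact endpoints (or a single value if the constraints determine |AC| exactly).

|AB| ∈ [2, 26]
|BC| ∈ {36}
|AC| ∈ [10, 62]

|AC| ∈ [10, 62]  (≈ [10.0000, 62.0000])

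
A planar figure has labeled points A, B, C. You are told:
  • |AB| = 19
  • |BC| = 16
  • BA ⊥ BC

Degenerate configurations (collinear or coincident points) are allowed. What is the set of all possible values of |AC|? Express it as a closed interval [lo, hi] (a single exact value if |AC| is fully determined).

|AC| = √(617)  (≈ 24.8395)

|AB| ∈ {19}
|BC| ∈ {16}
|AC| ∈ {√(617)}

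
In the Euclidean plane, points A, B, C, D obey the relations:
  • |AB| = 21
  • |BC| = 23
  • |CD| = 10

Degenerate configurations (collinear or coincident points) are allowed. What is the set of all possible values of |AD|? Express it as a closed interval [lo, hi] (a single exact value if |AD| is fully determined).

|AD| ∈ [0, 54]  (≈ [0.0000, 54.0000])

|AB| ∈ {21}
|BC| ∈ {23}
|CD| ∈ {10}
|AC| ∈ [2, 44]
|BD| ∈ [13, 33]
|AD| ∈ [0, 54]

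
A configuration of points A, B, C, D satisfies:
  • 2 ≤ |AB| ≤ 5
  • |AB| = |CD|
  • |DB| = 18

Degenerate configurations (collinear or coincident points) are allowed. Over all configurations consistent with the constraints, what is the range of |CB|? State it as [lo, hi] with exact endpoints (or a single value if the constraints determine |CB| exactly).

|AB| ∈ [2, 5]
|BD| ∈ {18}
|CD| ∈ [2, 5]
|AD| ∈ [13, 23]
|BC| ∈ [13, 23]
|AC| ∈ [8, 28]

|CB| ∈ [13, 23]  (≈ [13.0000, 23.0000])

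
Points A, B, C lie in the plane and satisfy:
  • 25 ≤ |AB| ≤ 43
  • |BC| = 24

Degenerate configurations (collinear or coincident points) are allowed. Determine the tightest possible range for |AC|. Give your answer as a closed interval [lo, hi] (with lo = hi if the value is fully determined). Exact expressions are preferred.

|AC| ∈ [1, 67]  (≈ [1.0000, 67.0000])

|AB| ∈ [25, 43]
|BC| ∈ {24}
|AC| ∈ [1, 67]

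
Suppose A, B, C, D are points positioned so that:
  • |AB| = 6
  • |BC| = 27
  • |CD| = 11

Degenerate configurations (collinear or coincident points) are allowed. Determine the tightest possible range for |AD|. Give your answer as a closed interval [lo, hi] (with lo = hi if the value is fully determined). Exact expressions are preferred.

|AD| ∈ [10, 44]  (≈ [10.0000, 44.0000])

|AB| ∈ {6}
|BC| ∈ {27}
|CD| ∈ {11}
|AC| ∈ [21, 33]
|BD| ∈ [16, 38]
|AD| ∈ [10, 44]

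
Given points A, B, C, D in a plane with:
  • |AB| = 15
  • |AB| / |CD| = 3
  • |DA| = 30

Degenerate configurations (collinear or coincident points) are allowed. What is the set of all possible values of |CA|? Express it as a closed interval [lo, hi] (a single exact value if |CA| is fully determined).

|CA| ∈ [25, 35]  (≈ [25.0000, 35.0000])

|AB| ∈ {15}
|AD| ∈ {30}
|CD| ∈ {5}
|BD| ∈ [15, 45]
|AC| ∈ [25, 35]
|BC| ∈ [10, 50]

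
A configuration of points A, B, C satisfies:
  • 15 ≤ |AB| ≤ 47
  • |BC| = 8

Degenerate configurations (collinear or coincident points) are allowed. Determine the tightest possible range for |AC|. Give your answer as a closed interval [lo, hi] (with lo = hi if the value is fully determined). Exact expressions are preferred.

|AB| ∈ [15, 47]
|BC| ∈ {8}
|AC| ∈ [7, 55]

|AC| ∈ [7, 55]  (≈ [7.0000, 55.0000])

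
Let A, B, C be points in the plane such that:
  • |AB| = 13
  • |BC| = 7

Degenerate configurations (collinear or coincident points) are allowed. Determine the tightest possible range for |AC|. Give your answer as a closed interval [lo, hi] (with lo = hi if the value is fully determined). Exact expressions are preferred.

|AC| ∈ [6, 20]  (≈ [6.0000, 20.0000])

|AB| ∈ {13}
|BC| ∈ {7}
|AC| ∈ [6, 20]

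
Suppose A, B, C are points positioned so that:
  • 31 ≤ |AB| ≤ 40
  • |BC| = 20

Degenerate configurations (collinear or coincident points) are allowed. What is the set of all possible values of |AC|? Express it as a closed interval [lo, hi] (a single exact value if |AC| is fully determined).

|AB| ∈ [31, 40]
|BC| ∈ {20}
|AC| ∈ [11, 60]

|AC| ∈ [11, 60]  (≈ [11.0000, 60.0000])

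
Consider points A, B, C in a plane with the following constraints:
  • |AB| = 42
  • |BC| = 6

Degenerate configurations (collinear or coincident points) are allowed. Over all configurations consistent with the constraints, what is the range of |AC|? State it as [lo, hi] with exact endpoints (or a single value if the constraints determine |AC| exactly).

|AC| ∈ [36, 48]  (≈ [36.0000, 48.0000])

|AB| ∈ {42}
|BC| ∈ {6}
|AC| ∈ [36, 48]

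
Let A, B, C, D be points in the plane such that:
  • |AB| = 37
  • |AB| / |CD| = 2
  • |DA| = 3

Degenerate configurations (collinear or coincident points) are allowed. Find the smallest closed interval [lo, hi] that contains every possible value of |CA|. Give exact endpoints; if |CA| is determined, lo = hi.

|AB| ∈ {37}
|AD| ∈ {3}
|CD| ∈ {37/2}
|BD| ∈ [34, 40]
|AC| ∈ [31/2, 43/2]
|BC| ∈ [31/2, 117/2]

|CA| ∈ [31/2, 43/2]  (≈ [15.5000, 21.5000])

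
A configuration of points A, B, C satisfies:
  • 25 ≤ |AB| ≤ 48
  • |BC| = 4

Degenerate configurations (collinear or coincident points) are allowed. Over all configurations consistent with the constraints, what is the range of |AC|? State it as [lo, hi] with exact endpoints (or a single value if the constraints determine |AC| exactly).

|AB| ∈ [25, 48]
|BC| ∈ {4}
|AC| ∈ [21, 52]

|AC| ∈ [21, 52]  (≈ [21.0000, 52.0000])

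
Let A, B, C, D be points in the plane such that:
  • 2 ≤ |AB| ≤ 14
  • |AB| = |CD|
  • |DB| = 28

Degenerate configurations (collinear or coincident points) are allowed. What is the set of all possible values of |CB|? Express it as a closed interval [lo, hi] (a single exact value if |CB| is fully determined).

|CB| ∈ [14, 42]  (≈ [14.0000, 42.0000])

|AB| ∈ [2, 14]
|BD| ∈ {28}
|CD| ∈ [2, 14]
|AD| ∈ [14, 42]
|BC| ∈ [14, 42]
|AC| ∈ [0, 56]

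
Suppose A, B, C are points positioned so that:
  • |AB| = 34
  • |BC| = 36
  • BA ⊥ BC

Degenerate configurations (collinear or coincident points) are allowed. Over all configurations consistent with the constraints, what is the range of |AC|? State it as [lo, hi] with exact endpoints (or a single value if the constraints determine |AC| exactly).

|AC| = 2·√(613)  (≈ 49.5177)

|AB| ∈ {34}
|BC| ∈ {36}
|AC| ∈ {2·√(613)}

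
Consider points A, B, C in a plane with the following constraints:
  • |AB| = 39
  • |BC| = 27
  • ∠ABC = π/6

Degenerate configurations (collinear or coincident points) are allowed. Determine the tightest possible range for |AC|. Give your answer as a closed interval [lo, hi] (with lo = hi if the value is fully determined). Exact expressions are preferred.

|AB| ∈ {39}
|BC| ∈ {27}
|AC| ∈ {3·√(250 - 117·√(3))}

|AC| = 3·√(250 - 117·√(3))  (≈ 20.6434)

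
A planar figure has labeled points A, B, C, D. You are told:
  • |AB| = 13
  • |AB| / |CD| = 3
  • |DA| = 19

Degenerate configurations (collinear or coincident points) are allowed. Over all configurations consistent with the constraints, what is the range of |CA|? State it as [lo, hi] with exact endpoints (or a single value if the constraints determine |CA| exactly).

|CA| ∈ [44/3, 70/3]  (≈ [14.6667, 23.3333])

|AB| ∈ {13}
|AD| ∈ {19}
|CD| ∈ {13/3}
|BD| ∈ [6, 32]
|AC| ∈ [44/3, 70/3]
|BC| ∈ [5/3, 109/3]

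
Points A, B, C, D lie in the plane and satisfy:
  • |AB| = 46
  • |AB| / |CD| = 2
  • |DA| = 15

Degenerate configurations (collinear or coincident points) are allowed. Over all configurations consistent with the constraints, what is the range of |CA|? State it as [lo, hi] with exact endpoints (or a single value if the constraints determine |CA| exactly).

|AB| ∈ {46}
|AD| ∈ {15}
|CD| ∈ {23}
|BD| ∈ [31, 61]
|AC| ∈ [8, 38]
|BC| ∈ [8, 84]

|CA| ∈ [8, 38]  (≈ [8.0000, 38.0000])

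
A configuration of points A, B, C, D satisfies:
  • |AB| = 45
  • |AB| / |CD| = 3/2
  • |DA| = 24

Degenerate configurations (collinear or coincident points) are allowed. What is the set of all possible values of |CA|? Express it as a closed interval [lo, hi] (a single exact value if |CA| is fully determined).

|AB| ∈ {45}
|AD| ∈ {24}
|CD| ∈ {30}
|BD| ∈ [21, 69]
|AC| ∈ [6, 54]
|BC| ∈ [0, 99]

|CA| ∈ [6, 54]  (≈ [6.0000, 54.0000])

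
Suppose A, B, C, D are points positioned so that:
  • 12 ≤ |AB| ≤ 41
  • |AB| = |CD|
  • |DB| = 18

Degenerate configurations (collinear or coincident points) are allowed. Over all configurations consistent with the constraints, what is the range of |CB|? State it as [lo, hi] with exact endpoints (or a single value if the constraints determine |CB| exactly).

|CB| ∈ [0, 59]  (≈ [0.0000, 59.0000])

|AB| ∈ [12, 41]
|BD| ∈ {18}
|CD| ∈ [12, 41]
|AD| ∈ [0, 59]
|BC| ∈ [0, 59]
|AC| ∈ [0, 100]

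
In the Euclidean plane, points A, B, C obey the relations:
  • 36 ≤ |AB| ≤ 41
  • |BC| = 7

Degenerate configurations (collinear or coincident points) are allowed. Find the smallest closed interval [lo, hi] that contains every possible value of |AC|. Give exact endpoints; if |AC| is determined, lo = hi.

|AB| ∈ [36, 41]
|BC| ∈ {7}
|AC| ∈ [29, 48]

|AC| ∈ [29, 48]  (≈ [29.0000, 48.0000])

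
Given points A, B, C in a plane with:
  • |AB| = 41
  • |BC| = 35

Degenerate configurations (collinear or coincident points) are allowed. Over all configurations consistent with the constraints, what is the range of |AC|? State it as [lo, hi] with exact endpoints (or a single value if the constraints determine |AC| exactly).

|AC| ∈ [6, 76]  (≈ [6.0000, 76.0000])

|AB| ∈ {41}
|BC| ∈ {35}
|AC| ∈ [6, 76]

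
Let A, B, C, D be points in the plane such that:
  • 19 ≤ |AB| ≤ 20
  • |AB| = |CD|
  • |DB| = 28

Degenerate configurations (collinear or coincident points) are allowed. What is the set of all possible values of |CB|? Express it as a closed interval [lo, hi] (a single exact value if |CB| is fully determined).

|AB| ∈ [19, 20]
|BD| ∈ {28}
|CD| ∈ [19, 20]
|AD| ∈ [8, 48]
|BC| ∈ [8, 48]
|AC| ∈ [0, 68]

|CB| ∈ [8, 48]  (≈ [8.0000, 48.0000])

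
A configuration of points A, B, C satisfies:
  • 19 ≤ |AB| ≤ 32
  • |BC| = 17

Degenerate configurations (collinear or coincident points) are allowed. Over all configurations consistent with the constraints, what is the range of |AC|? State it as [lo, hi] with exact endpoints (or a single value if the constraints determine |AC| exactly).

|AB| ∈ [19, 32]
|BC| ∈ {17}
|AC| ∈ [2, 49]

|AC| ∈ [2, 49]  (≈ [2.0000, 49.0000])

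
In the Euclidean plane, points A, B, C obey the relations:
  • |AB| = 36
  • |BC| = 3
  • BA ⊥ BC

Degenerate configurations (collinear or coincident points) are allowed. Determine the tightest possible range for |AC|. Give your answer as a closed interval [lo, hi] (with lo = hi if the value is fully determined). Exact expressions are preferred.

|AC| = 3·√(145)  (≈ 36.1248)

|AB| ∈ {36}
|BC| ∈ {3}
|AC| ∈ {3·√(145)}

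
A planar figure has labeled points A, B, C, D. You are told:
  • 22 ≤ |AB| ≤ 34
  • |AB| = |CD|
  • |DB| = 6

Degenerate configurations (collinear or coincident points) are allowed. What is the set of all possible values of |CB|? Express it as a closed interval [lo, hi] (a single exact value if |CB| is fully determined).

|CB| ∈ [16, 40]  (≈ [16.0000, 40.0000])

|AB| ∈ [22, 34]
|BD| ∈ {6}
|CD| ∈ [22, 34]
|AD| ∈ [16, 40]
|BC| ∈ [16, 40]
|AC| ∈ [0, 74]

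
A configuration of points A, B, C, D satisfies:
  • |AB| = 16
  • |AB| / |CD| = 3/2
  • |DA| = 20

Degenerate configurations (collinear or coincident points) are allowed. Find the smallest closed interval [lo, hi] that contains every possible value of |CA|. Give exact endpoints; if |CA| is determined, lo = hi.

|AB| ∈ {16}
|AD| ∈ {20}
|CD| ∈ {32/3}
|BD| ∈ [4, 36]
|AC| ∈ [28/3, 92/3]
|BC| ∈ [0, 140/3]

|CA| ∈ [28/3, 92/3]  (≈ [9.3333, 30.6667])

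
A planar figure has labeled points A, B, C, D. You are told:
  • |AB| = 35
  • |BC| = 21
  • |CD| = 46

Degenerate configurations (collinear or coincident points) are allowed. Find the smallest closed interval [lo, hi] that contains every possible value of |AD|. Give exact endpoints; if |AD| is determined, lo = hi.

|AB| ∈ {35}
|BC| ∈ {21}
|CD| ∈ {46}
|AC| ∈ [14, 56]
|BD| ∈ [25, 67]
|AD| ∈ [0, 102]

|AD| ∈ [0, 102]  (≈ [0.0000, 102.0000])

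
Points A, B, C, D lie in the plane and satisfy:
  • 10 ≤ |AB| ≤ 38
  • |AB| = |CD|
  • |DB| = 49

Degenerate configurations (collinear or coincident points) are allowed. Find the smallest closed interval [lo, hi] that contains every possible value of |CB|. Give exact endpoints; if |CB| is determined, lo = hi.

|AB| ∈ [10, 38]
|BD| ∈ {49}
|CD| ∈ [10, 38]
|AD| ∈ [11, 87]
|BC| ∈ [11, 87]
|AC| ∈ [0, 125]

|CB| ∈ [11, 87]  (≈ [11.0000, 87.0000])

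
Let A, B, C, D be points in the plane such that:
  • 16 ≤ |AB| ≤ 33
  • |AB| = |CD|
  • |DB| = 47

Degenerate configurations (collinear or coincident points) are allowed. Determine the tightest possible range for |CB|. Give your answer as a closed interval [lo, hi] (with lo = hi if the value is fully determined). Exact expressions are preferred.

|CB| ∈ [14, 80]  (≈ [14.0000, 80.0000])

|AB| ∈ [16, 33]
|BD| ∈ {47}
|CD| ∈ [16, 33]
|AD| ∈ [14, 80]
|BC| ∈ [14, 80]
|AC| ∈ [0, 113]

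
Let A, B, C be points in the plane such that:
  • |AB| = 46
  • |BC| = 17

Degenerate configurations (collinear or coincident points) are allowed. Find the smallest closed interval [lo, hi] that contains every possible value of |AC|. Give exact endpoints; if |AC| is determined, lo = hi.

|AB| ∈ {46}
|BC| ∈ {17}
|AC| ∈ [29, 63]

|AC| ∈ [29, 63]  (≈ [29.0000, 63.0000])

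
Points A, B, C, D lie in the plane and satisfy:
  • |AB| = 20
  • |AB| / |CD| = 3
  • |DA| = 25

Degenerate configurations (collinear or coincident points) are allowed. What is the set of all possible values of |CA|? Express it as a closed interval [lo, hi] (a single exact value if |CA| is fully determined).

|CA| ∈ [55/3, 95/3]  (≈ [18.3333, 31.6667])

|AB| ∈ {20}
|AD| ∈ {25}
|CD| ∈ {20/3}
|BD| ∈ [5, 45]
|AC| ∈ [55/3, 95/3]
|BC| ∈ [0, 155/3]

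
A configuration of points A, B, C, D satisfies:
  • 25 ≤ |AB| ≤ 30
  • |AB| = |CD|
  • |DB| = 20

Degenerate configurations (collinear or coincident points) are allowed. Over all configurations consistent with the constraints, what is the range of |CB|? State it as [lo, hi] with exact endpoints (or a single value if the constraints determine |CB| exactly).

|AB| ∈ [25, 30]
|BD| ∈ {20}
|CD| ∈ [25, 30]
|AD| ∈ [5, 50]
|BC| ∈ [5, 50]
|AC| ∈ [0, 80]

|CB| ∈ [5, 50]  (≈ [5.0000, 50.0000])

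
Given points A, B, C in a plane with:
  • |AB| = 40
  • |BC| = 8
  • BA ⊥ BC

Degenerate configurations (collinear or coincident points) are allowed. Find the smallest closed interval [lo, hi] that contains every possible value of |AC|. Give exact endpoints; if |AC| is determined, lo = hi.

|AC| = 8·√(26)  (≈ 40.7922)

|AB| ∈ {40}
|BC| ∈ {8}
|AC| ∈ {8·√(26)}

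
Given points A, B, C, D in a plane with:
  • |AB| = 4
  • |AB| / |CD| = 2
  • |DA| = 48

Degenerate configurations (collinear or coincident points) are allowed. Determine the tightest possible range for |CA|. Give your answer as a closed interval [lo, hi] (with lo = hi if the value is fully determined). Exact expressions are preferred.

|CA| ∈ [46, 50]  (≈ [46.0000, 50.0000])

|AB| ∈ {4}
|AD| ∈ {48}
|CD| ∈ {2}
|BD| ∈ [44, 52]
|AC| ∈ [46, 50]
|BC| ∈ [42, 54]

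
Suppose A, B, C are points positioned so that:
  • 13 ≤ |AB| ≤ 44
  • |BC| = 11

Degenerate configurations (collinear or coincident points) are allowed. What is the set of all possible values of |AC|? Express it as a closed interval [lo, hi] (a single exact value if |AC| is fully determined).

|AC| ∈ [2, 55]  (≈ [2.0000, 55.0000])

|AB| ∈ [13, 44]
|BC| ∈ {11}
|AC| ∈ [2, 55]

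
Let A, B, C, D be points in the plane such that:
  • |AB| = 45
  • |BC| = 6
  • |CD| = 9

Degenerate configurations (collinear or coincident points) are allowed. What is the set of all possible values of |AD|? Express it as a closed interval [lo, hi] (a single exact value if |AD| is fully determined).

|AD| ∈ [30, 60]  (≈ [30.0000, 60.0000])

|AB| ∈ {45}
|BC| ∈ {6}
|CD| ∈ {9}
|AC| ∈ [39, 51]
|BD| ∈ [3, 15]
|AD| ∈ [30, 60]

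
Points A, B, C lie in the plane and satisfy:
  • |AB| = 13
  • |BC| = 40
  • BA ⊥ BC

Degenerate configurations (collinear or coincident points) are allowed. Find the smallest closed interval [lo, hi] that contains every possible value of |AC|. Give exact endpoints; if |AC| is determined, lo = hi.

|AB| ∈ {13}
|BC| ∈ {40}
|AC| ∈ {√(1769)}

|AC| = √(1769)  (≈ 42.0595)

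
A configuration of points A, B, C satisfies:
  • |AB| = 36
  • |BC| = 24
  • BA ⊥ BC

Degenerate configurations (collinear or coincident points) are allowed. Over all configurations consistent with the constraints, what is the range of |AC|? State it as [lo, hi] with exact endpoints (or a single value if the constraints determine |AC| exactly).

|AC| = 12·√(13)  (≈ 43.2666)

|AB| ∈ {36}
|BC| ∈ {24}
|AC| ∈ {12·√(13)}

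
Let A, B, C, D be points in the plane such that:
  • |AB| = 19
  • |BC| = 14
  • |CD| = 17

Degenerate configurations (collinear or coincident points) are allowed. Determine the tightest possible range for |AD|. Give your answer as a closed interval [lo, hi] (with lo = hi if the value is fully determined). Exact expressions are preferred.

|AD| ∈ [0, 50]  (≈ [0.0000, 50.0000])

|AB| ∈ {19}
|BC| ∈ {14}
|CD| ∈ {17}
|AC| ∈ [5, 33]
|BD| ∈ [3, 31]
|AD| ∈ [0, 50]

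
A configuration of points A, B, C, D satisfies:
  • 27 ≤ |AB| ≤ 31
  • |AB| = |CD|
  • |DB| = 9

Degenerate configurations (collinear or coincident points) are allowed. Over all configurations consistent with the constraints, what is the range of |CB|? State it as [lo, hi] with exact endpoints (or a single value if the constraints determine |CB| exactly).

|AB| ∈ [27, 31]
|BD| ∈ {9}
|CD| ∈ [27, 31]
|AD| ∈ [18, 40]
|BC| ∈ [18, 40]
|AC| ∈ [0, 71]

|CB| ∈ [18, 40]  (≈ [18.0000, 40.0000])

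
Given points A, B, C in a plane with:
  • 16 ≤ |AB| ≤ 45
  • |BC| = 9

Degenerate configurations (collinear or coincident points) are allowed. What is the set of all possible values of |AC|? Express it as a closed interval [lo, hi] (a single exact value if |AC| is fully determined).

|AB| ∈ [16, 45]
|BC| ∈ {9}
|AC| ∈ [7, 54]

|AC| ∈ [7, 54]  (≈ [7.0000, 54.0000])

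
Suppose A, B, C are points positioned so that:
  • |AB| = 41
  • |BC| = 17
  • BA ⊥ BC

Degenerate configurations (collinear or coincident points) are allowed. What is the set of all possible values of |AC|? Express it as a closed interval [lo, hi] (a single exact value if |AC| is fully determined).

|AB| ∈ {41}
|BC| ∈ {17}
|AC| ∈ {√(1970)}

|AC| = √(1970)  (≈ 44.3847)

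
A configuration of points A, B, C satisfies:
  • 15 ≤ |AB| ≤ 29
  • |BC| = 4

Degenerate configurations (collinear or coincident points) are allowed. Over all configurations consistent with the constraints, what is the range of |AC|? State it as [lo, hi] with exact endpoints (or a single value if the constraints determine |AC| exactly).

|AC| ∈ [11, 33]  (≈ [11.0000, 33.0000])

|AB| ∈ [15, 29]
|BC| ∈ {4}
|AC| ∈ [11, 33]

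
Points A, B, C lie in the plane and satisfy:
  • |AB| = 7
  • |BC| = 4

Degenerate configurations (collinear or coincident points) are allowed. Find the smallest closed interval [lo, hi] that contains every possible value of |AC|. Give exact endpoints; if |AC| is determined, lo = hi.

|AC| ∈ [3, 11]  (≈ [3.0000, 11.0000])

|AB| ∈ {7}
|BC| ∈ {4}
|AC| ∈ [3, 11]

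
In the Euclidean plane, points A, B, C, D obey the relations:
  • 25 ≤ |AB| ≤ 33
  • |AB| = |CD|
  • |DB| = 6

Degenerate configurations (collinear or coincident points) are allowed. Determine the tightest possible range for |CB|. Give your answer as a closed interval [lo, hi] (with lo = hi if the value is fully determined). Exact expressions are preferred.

|AB| ∈ [25, 33]
|BD| ∈ {6}
|CD| ∈ [25, 33]
|AD| ∈ [19, 39]
|BC| ∈ [19, 39]
|AC| ∈ [0, 72]

|CB| ∈ [19, 39]  (≈ [19.0000, 39.0000])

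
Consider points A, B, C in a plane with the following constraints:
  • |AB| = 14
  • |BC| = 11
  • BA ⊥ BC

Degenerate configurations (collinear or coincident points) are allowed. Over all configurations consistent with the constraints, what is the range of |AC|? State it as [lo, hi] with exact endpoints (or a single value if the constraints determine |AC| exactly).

|AC| = √(317)  (≈ 17.8045)

|AB| ∈ {14}
|BC| ∈ {11}
|AC| ∈ {√(317)}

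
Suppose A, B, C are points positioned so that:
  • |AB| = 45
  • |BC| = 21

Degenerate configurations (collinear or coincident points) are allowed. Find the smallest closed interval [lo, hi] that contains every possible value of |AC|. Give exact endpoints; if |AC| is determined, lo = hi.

|AB| ∈ {45}
|BC| ∈ {21}
|AC| ∈ [24, 66]

|AC| ∈ [24, 66]  (≈ [24.0000, 66.0000])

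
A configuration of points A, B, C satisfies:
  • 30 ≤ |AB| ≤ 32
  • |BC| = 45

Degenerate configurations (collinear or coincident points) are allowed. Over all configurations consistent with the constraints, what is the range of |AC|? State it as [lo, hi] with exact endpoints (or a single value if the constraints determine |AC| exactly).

|AB| ∈ [30, 32]
|BC| ∈ {45}
|AC| ∈ [13, 77]

|AC| ∈ [13, 77]  (≈ [13.0000, 77.0000])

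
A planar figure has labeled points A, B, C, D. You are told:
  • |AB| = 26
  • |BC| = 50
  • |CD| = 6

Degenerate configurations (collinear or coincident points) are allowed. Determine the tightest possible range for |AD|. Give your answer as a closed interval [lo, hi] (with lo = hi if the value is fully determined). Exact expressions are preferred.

|AB| ∈ {26}
|BC| ∈ {50}
|CD| ∈ {6}
|AC| ∈ [24, 76]
|BD| ∈ [44, 56]
|AD| ∈ [18, 82]

|AD| ∈ [18, 82]  (≈ [18.0000, 82.0000])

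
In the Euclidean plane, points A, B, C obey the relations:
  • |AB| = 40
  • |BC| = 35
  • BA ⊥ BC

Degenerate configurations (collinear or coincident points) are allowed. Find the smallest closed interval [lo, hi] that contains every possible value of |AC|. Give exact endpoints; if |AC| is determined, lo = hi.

|AC| = 5·√(113)  (≈ 53.1507)

|AB| ∈ {40}
|BC| ∈ {35}
|AC| ∈ {5·√(113)}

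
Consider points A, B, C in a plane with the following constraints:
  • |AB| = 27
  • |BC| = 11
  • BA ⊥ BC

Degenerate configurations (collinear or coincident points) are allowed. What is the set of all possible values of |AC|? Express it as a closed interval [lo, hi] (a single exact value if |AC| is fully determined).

|AC| = 5·√(34)  (≈ 29.1548)

|AB| ∈ {27}
|BC| ∈ {11}
|AC| ∈ {5·√(34)}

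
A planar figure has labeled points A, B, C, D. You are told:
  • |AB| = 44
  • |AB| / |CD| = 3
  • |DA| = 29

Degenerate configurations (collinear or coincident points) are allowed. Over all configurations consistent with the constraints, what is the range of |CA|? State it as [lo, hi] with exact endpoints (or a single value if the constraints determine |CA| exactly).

|CA| ∈ [43/3, 131/3]  (≈ [14.3333, 43.6667])

|AB| ∈ {44}
|AD| ∈ {29}
|CD| ∈ {44/3}
|BD| ∈ [15, 73]
|AC| ∈ [43/3, 131/3]
|BC| ∈ [1/3, 263/3]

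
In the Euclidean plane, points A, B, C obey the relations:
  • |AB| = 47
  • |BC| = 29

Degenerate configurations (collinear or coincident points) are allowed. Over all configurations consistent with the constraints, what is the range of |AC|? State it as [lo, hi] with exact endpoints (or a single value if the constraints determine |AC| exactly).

|AC| ∈ [18, 76]  (≈ [18.0000, 76.0000])

|AB| ∈ {47}
|BC| ∈ {29}
|AC| ∈ [18, 76]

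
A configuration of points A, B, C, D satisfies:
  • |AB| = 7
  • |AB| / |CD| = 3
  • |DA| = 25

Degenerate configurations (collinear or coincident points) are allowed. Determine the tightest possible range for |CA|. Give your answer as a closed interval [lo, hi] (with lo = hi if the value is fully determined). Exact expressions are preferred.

|AB| ∈ {7}
|AD| ∈ {25}
|CD| ∈ {7/3}
|BD| ∈ [18, 32]
|AC| ∈ [68/3, 82/3]
|BC| ∈ [47/3, 103/3]

|CA| ∈ [68/3, 82/3]  (≈ [22.6667, 27.3333])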